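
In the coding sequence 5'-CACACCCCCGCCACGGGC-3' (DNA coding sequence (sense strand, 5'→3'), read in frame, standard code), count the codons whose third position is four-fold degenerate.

5

Codon 1 CAC (His): third position 2-fold.
Codon 2 ACC (Thr): third position 4-fold.
Codon 3 CCC (Pro): third position 4-fold.
Codon 4 GCC (Ala): third position 4-fold.
Codon 5 ACG (Thr): third position 4-fold.
Codon 6 GGC (Gly): third position 4-fold.
Four-fold degenerate third positions: 5.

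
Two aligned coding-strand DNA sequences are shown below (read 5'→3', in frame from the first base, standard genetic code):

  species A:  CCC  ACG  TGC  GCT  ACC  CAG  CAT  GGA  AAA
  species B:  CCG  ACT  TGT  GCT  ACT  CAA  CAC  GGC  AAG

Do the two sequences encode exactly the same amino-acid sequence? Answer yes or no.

Codon 1: CCC Pro / CCG Pro — synonymous.
Codon 2: ACG Thr / ACT Thr — synonymous.
Codon 3: TGC Cys / TGT Cys — synonymous.
Codon 4: GCT Ala / GCT Ala — identical.
Codon 5: ACC Thr / ACT Thr — synonymous.
Codon 6: CAG Gln / CAA Gln — synonymous.
Codon 7: CAT His / CAC His — synonymous.
Codon 8: GGA Gly / GGC Gly — synonymous.
Codon 9: AAA Lys / AAG Lys — synonymous.
Nonsynonymous differences: 0 → same protein.

yes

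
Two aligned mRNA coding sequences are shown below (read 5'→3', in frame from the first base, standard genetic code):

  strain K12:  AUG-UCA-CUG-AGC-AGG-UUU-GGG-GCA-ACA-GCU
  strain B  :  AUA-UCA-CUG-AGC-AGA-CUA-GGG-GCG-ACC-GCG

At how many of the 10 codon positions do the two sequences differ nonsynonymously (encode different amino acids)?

Codon 1: AUG Met / AUA Ile — nonsynonymous.
Codon 2: UCA Ser / UCA Ser — identical.
Codon 3: CUG Leu / CUG Leu — identical.
Codon 4: AGC Ser / AGC Ser — identical.
Codon 5: AGG Arg / AGA Arg — synonymous.
Codon 6: UUU Phe / CUA Leu — nonsynonymous.
Codon 7: GGG Gly / GGG Gly — identical.
Codon 8: GCA Ala / GCG Ala — synonymous.
Codon 9: ACA Thr / ACC Thr — synonymous.
Codon 10: GCU Ala / GCG Ala — synonymous.
Nonsynonymous differences: 2.

2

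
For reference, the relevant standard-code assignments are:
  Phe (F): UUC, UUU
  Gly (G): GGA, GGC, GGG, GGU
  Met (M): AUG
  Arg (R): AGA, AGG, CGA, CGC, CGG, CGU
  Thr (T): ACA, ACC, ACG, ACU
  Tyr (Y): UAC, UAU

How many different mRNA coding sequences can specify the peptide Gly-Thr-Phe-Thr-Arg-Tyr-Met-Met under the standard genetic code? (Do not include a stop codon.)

Gly: 4 codons.
Thr: 4 codons.
Phe: 2 codons.
Thr: 4 codons.
Arg: 6 codons.
Tyr: 2 codons.
Met: 1 codon.
Met: 1 codon.
4 × 4 × 2 × 4 × 6 × 2 × 1 × 1 = 1536.

1536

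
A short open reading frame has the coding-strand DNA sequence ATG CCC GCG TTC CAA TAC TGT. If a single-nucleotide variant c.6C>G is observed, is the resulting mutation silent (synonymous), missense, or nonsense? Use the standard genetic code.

silent

Position 6 falls in codon 2: CCC → Pro.
After the substitution the codon is CCG → Pro.
Both encode Pro, so the change is synonymous.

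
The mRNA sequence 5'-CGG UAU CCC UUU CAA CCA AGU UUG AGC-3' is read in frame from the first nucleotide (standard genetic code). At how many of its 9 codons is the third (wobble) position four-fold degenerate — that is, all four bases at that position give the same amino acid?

3

Codon 1 CGG (Arg): third position 4-fold.
Codon 2 UAU (Tyr): third position 2-fold.
Codon 3 CCC (Pro): third position 4-fold.
Codon 4 UUU (Phe): third position 2-fold.
Codon 5 CAA (Gln): third position 2-fold.
Codon 6 CCA (Pro): third position 4-fold.
Codon 7 AGU (Ser): third position 2-fold.
Codon 8 UUG (Leu): third position 2-fold.
Codon 9 AGC (Ser): third position 2-fold.
Four-fold degenerate third positions: 3.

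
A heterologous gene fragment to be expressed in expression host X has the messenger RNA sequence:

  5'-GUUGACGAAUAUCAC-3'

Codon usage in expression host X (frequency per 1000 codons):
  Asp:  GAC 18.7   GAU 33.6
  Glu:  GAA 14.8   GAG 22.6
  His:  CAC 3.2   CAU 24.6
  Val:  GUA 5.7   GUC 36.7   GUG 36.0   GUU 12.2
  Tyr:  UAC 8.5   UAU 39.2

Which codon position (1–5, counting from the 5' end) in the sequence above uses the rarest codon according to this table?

Codon 1 GUU (Val): 12.2 per 1000.
Codon 2 GAC (Asp): 18.7 per 1000.
Codon 3 GAA (Glu): 14.8 per 1000.
Codon 4 UAU (Tyr): 39.2 per 1000.
Codon 5 CAC (His): 3.2 per 1000.
Lowest frequency is 3.2 at codon 5.

5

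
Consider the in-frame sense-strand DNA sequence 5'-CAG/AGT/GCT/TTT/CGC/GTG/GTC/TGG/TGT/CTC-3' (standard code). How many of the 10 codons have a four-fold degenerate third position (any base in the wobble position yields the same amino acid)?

Codon 1 CAG (Gln): third position 2-fold.
Codon 2 AGT (Ser): third position 2-fold.
Codon 3 GCT (Ala): third position 4-fold.
Codon 4 TTT (Phe): third position 2-fold.
Codon 5 CGC (Arg): third position 4-fold.
Codon 6 GTG (Val): third position 4-fold.
Codon 7 GTC (Val): third position 4-fold.
Codon 8 TGG (Trp): third position 1-fold.
Codon 9 TGT (Cys): third position 2-fold.
Codon 10 CTC (Leu): third position 4-fold.
Four-fold degenerate third positions: 5.

5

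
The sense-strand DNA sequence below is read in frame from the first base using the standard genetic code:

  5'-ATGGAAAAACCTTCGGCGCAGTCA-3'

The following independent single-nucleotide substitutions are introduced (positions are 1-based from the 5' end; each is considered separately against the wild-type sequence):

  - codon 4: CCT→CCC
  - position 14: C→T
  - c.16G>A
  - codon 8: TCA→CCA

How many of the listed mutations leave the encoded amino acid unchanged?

1

Codon 4: CCT (Pro) → CCC (Pro) — synonymous.
Codon 5: TCG (Ser) → TTG (Leu) — missense.
Codon 6: GCG (Ala) → ACG (Thr) — missense.
Codon 8: TCA (Ser) → CCA (Pro) — missense.
Synonymous: 1 of 4.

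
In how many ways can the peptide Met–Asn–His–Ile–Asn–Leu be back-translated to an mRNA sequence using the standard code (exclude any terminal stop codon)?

Met: 1 codon.
Asn: 2 codons.
His: 2 codons.
Ile: 3 codons.
Asn: 2 codons.
Leu: 6 codons.
1 × 2 × 2 × 3 × 2 × 6 = 144.

144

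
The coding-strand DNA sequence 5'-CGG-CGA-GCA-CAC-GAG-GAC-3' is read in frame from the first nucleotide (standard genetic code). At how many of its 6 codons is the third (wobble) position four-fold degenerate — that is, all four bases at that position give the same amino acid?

Codon 1 CGG (Arg): third position 4-fold.
Codon 2 CGA (Arg): third position 4-fold.
Codon 3 GCA (Ala): third position 4-fold.
Codon 4 CAC (His): third position 2-fold.
Codon 5 GAG (Glu): third position 2-fold.
Codon 6 GAC (Asp): third position 2-fold.
Four-fold degenerate third positions: 3.

3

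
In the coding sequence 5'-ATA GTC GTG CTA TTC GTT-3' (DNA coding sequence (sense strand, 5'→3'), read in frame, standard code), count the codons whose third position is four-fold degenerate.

Codon 1 ATA (Ile): third position 3-fold.
Codon 2 GTC (Val): third position 4-fold.
Codon 3 GTG (Val): third position 4-fold.
Codon 4 CTA (Leu): third position 4-fold.
Codon 5 TTC (Phe): third position 2-fold.
Codon 6 GTT (Val): third position 4-fold.
Four-fold degenerate third positions: 4.

4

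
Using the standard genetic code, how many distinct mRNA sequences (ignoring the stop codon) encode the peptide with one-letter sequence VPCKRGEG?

12288

Val: 4 codons.
Pro: 4 codons.
Cys: 2 codons.
Lys: 2 codons.
Arg: 6 codons.
Gly: 4 codons.
Glu: 2 codons.
Gly: 4 codons.
4 × 4 × 2 × 2 × 6 × 4 × 2 × 4 = 12288.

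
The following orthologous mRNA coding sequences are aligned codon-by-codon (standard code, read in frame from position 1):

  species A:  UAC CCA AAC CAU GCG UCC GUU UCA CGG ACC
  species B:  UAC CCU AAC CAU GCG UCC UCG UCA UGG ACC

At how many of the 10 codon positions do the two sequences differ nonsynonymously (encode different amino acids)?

Codon 1: UAC Tyr / UAC Tyr — identical.
Codon 2: CCA Pro / CCU Pro — synonymous.
Codon 3: AAC Asn / AAC Asn — identical.
Codon 4: CAU His / CAU His — identical.
Codon 5: GCG Ala / GCG Ala — identical.
Codon 6: UCC Ser / UCC Ser — identical.
Codon 7: GUU Val / UCG Ser — nonsynonymous.
Codon 8: UCA Ser / UCA Ser — identical.
Codon 9: CGG Arg / UGG Trp — nonsynonymous.
Codon 10: ACC Thr / ACC Thr — identical.
Nonsynonymous differences: 2.

2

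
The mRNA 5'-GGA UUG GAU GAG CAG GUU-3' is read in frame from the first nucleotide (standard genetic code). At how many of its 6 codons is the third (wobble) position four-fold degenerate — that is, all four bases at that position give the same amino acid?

Codon 1 GGA (Gly): third position 4-fold.
Codon 2 UUG (Leu): third position 2-fold.
Codon 3 GAU (Asp): third position 2-fold.
Codon 4 GAG (Glu): third position 2-fold.
Codon 5 CAG (Gln): third position 2-fold.
Codon 6 GUU (Val): third position 4-fold.
Four-fold degenerate third positions: 2.

2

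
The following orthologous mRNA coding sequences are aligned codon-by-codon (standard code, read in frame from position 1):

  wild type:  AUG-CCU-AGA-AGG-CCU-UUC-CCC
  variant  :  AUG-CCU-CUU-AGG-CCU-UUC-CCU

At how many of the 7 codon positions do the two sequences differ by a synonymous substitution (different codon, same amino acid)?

1

Codon 1: AUG Met / AUG Met — identical.
Codon 2: CCU Pro / CCU Pro — identical.
Codon 3: AGA Arg / CUU Leu — nonsynonymous.
Codon 4: AGG Arg / AGG Arg — identical.
Codon 5: CCU Pro / CCU Pro — identical.
Codon 6: UUC Phe / UUC Phe — identical.
Codon 7: CCC Pro / CCU Pro — synonymous.
Synonymous differences: 1.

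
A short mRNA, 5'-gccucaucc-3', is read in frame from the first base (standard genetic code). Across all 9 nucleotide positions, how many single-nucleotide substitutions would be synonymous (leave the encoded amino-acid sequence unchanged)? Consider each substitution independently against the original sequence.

Codon 1 (GCC, Ala): 3 synonymous substitutions.
Codon 2 (UCA, Ser): 3 synonymous substitutions.
Codon 3 (UCC, Ser): 3 synonymous substitutions.
Total: 3 + 3 + 3 = 9.

9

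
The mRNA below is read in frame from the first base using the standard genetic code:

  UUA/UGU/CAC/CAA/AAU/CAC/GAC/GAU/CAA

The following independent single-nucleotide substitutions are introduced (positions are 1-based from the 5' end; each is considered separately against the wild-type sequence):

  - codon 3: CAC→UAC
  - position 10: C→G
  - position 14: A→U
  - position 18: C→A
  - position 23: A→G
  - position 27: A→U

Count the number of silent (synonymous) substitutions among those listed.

Codon 3: CAC (His) → UAC (Tyr) — missense.
Codon 4: CAA (Gln) → GAA (Glu) — missense.
Codon 5: AAU (Asn) → AUU (Ile) — missense.
Codon 6: CAC (His) → CAA (Gln) — missense.
Codon 8: GAU (Asp) → GGU (Gly) — missense.
Codon 9: CAA (Gln) → CAU (His) — missense.
Synonymous: 0 of 6.

0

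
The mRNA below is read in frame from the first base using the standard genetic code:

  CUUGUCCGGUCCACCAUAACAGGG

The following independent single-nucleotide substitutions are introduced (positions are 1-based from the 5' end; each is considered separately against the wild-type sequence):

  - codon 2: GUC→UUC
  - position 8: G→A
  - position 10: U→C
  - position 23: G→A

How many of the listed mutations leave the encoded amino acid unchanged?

0

Codon 2: GUC (Val) → UUC (Phe) — missense.
Codon 3: CGG (Arg) → CAG (Gln) — missense.
Codon 4: UCC (Ser) → CCC (Pro) — missense.
Codon 8: GGG (Gly) → GAG (Glu) — missense.
Synonymous: 0 of 4.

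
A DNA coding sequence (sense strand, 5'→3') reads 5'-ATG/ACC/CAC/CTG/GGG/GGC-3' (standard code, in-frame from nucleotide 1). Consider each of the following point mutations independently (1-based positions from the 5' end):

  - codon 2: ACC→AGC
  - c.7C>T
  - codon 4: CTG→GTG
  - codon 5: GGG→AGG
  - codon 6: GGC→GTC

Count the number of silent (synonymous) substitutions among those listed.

0

Codon 2: ACC (Thr) → AGC (Ser) — missense.
Codon 3: CAC (His) → TAC (Tyr) — missense.
Codon 4: CTG (Leu) → GTG (Val) — missense.
Codon 5: GGG (Gly) → AGG (Arg) — missense.
Codon 6: GGC (Gly) → GTC (Val) — missense.
Synonymous: 0 of 5.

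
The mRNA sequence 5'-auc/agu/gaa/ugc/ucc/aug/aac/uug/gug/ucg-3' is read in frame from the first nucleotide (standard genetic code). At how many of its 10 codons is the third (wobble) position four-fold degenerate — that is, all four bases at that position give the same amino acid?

3

Codon 1 AUC (Ile): third position 3-fold.
Codon 2 AGU (Ser): third position 2-fold.
Codon 3 GAA (Glu): third position 2-fold.
Codon 4 UGC (Cys): third position 2-fold.
Codon 5 UCC (Ser): third position 4-fold.
Codon 6 AUG (Met): third position 1-fold.
Codon 7 AAC (Asn): third position 2-fold.
Codon 8 UUG (Leu): third position 2-fold.
Codon 9 GUG (Val): third position 4-fold.
Codon 10 UCG (Ser): third position 4-fold.
Four-fold degenerate third positions: 3.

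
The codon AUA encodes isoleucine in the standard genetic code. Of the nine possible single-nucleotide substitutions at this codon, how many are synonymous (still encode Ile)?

Position 1: none → 0 synonymous.
Position 2: none → 0 synonymous.
Position 3: AUU, AUC → 2 synonymous.
Total: 0 + 0 + 2 = 2.

2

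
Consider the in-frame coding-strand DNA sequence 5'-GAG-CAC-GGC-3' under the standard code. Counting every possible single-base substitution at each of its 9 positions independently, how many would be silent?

5

Codon 1 (GAG, Glu): 1 synonymous substitution.
Codon 2 (CAC, His): 1 synonymous substitution.
Codon 3 (GGC, Gly): 3 synonymous substitutions.
Total: 1 + 1 + 3 = 5.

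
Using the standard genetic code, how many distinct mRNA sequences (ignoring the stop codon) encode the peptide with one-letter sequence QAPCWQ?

128

Gln: 2 codons.
Ala: 4 codons.
Pro: 4 codons.
Cys: 2 codons.
Trp: 1 codon.
Gln: 2 codons.
2 × 4 × 4 × 2 × 1 × 2 = 128.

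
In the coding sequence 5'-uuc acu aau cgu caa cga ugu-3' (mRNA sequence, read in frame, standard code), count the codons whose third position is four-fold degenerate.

3

Codon 1 UUC (Phe): third position 2-fold.
Codon 2 ACU (Thr): third position 4-fold.
Codon 3 AAU (Asn): third position 2-fold.
Codon 4 CGU (Arg): third position 4-fold.
Codon 5 CAA (Gln): third position 2-fold.
Codon 6 CGA (Arg): third position 4-fold.
Codon 7 UGU (Cys): third position 2-fold.
Four-fold degenerate third positions: 3.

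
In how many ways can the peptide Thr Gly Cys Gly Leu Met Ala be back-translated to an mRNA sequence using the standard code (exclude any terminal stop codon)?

3072

Thr: 4 codons.
Gly: 4 codons.
Cys: 2 codons.
Gly: 4 codons.
Leu: 6 codons.
Met: 1 codon.
Ala: 4 codons.
4 × 4 × 2 × 4 × 6 × 1 × 4 = 3072.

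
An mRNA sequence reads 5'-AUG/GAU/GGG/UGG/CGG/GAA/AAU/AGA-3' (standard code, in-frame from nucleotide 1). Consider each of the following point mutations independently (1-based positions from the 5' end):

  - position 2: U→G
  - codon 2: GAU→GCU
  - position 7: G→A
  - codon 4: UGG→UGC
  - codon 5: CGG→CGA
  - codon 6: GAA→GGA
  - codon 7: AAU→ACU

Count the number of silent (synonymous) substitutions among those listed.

Codon 1: AUG (Met) → AGG (Arg) — missense.
Codon 2: GAU (Asp) → GCU (Ala) — missense.
Codon 3: GGG (Gly) → AGG (Arg) — missense.
Codon 4: UGG (Trp) → UGC (Cys) — missense.
Codon 5: CGG (Arg) → CGA (Arg) — synonymous.
Codon 6: GAA (Glu) → GGA (Gly) — missense.
Codon 7: AAU (Asn) → ACU (Thr) — missense.
Synonymous: 1 of 7.

1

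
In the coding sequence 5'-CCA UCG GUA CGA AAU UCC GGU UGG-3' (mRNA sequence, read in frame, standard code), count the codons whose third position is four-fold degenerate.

6

Codon 1 CCA (Pro): third position 4-fold.
Codon 2 UCG (Ser): third position 4-fold.
Codon 3 GUA (Val): third position 4-fold.
Codon 4 CGA (Arg): third position 4-fold.
Codon 5 AAU (Asn): third position 2-fold.
Codon 6 UCC (Ser): third position 4-fold.
Codon 7 GGU (Gly): third position 4-fold.
Codon 8 UGG (Trp): third position 1-fold.
Four-fold degenerate third positions: 6.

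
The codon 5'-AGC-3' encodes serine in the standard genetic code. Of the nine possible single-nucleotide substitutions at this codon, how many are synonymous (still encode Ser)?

Position 1: none → 0 synonymous.
Position 2: none → 0 synonymous.
Position 3: AGT → 1 synonymous.
Total: 0 + 0 + 1 = 1.

1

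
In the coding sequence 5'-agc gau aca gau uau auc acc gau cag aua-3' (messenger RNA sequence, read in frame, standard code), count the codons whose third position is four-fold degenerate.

Codon 1 AGC (Ser): third position 2-fold.
Codon 2 GAU (Asp): third position 2-fold.
Codon 3 ACA (Thr): third position 4-fold.
Codon 4 GAU (Asp): third position 2-fold.
Codon 5 UAU (Tyr): third position 2-fold.
Codon 6 AUC (Ile): third position 3-fold.
Codon 7 ACC (Thr): third position 4-fold.
Codon 8 GAU (Asp): third position 2-fold.
Codon 9 CAG (Gln): third position 2-fold.
Codon 10 AUA (Ile): third position 3-fold.
Four-fold degenerate third positions: 2.

2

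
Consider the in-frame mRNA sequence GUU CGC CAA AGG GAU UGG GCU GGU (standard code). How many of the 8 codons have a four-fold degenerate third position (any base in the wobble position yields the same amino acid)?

4

Codon 1 GUU (Val): third position 4-fold.
Codon 2 CGC (Arg): third position 4-fold.
Codon 3 CAA (Gln): third position 2-fold.
Codon 4 AGG (Arg): third position 2-fold.
Codon 5 GAU (Asp): third position 2-fold.
Codon 6 UGG (Trp): third position 1-fold.
Codon 7 GCU (Ala): third position 4-fold.
Codon 8 GGU (Gly): third position 4-fold.
Four-fold degenerate third positions: 4.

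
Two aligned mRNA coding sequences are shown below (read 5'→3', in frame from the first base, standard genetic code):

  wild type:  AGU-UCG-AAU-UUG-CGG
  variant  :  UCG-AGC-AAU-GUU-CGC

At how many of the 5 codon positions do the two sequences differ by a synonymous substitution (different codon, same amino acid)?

3

Codon 1: AGU Ser / UCG Ser — synonymous.
Codon 2: UCG Ser / AGC Ser — synonymous.
Codon 3: AAU Asn / AAU Asn — identical.
Codon 4: UUG Leu / GUU Val — nonsynonymous.
Codon 5: CGG Arg / CGC Arg — synonymous.
Synonymous differences: 3.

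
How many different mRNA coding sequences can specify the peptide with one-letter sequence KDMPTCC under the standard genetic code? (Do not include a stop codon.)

256

Lys: 2 codons.
Asp: 2 codons.
Met: 1 codon.
Pro: 4 codons.
Thr: 4 codons.
Cys: 2 codons.
Cys: 2 codons.
2 × 2 × 1 × 4 × 4 × 2 × 2 = 256.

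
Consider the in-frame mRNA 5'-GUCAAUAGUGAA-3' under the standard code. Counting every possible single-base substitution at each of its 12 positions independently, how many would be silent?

6

Codon 1 (GUC, Val): 3 synonymous substitutions.
Codon 2 (AAU, Asn): 1 synonymous substitution.
Codon 3 (AGU, Ser): 1 synonymous substitution.
Codon 4 (GAA, Glu): 1 synonymous substitution.
Total: 3 + 1 + 1 + 1 = 6.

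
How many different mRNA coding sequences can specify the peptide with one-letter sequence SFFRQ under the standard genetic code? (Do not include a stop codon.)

288

Ser: 6 codons.
Phe: 2 codons.
Phe: 2 codons.
Arg: 6 codons.
Gln: 2 codons.
6 × 2 × 2 × 6 × 2 = 288.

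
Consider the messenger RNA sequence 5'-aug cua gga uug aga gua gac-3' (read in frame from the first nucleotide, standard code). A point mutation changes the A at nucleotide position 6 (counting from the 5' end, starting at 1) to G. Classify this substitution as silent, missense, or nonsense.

Position 6 falls in codon 2: CUA → Leu.
After the substitution the codon is CUG → Leu.
Both encode Leu, so the change is synonymous.

silent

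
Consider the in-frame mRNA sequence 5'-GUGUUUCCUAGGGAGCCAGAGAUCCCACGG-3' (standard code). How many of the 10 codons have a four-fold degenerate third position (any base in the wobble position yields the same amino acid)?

Codon 1 GUG (Val): third position 4-fold.
Codon 2 UUU (Phe): third position 2-fold.
Codon 3 CCU (Pro): third position 4-fold.
Codon 4 AGG (Arg): third position 2-fold.
Codon 5 GAG (Glu): third position 2-fold.
Codon 6 CCA (Pro): third position 4-fold.
Codon 7 GAG (Glu): third position 2-fold.
Codon 8 AUC (Ile): third position 3-fold.
Codon 9 CCA (Pro): third position 4-fold.
Codon 10 CGG (Arg): third position 4-fold.
Four-fold degenerate third positions: 5.

5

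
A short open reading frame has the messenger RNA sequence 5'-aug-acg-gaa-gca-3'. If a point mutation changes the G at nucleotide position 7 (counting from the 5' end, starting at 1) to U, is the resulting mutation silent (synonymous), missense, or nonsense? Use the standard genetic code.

Position 7 falls in codon 3: GAA → Glu.
After the substitution the codon is UAA → Stop.
The new codon is a stop codon, so this is a nonsense mutation.

nonsense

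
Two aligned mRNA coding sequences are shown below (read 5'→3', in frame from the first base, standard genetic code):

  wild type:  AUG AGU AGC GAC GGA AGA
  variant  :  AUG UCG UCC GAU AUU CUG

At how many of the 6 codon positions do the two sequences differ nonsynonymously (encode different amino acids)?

Codon 1: AUG Met / AUG Met — identical.
Codon 2: AGU Ser / UCG Ser — synonymous.
Codon 3: AGC Ser / UCC Ser — synonymous.
Codon 4: GAC Asp / GAU Asp — synonymous.
Codon 5: GGA Gly / AUU Ile — nonsynonymous.
Codon 6: AGA Arg / CUG Leu — nonsynonymous.
Nonsynonymous differences: 2.

2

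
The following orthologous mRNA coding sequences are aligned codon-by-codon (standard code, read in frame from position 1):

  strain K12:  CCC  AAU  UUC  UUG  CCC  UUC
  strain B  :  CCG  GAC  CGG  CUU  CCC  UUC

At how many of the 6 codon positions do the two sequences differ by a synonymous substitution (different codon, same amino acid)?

2

Codon 1: CCC Pro / CCG Pro — synonymous.
Codon 2: AAU Asn / GAC Asp — nonsynonymous.
Codon 3: UUC Phe / CGG Arg — nonsynonymous.
Codon 4: UUG Leu / CUU Leu — synonymous.
Codon 5: CCC Pro / CCC Pro — identical.
Codon 6: UUC Phe / UUC Phe — identical.
Synonymous differences: 2.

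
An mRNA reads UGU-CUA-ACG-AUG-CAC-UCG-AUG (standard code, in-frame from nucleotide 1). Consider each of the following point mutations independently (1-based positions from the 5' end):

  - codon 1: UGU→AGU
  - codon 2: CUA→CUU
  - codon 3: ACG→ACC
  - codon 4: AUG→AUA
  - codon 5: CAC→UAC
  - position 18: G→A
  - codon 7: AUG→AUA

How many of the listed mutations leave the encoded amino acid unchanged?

3

Codon 1: UGU (Cys) → AGU (Ser) — missense.
Codon 2: CUA (Leu) → CUU (Leu) — synonymous.
Codon 3: ACG (Thr) → ACC (Thr) — synonymous.
Codon 4: AUG (Met) → AUA (Ile) — missense.
Codon 5: CAC (His) → UAC (Tyr) — missense.
Codon 6: UCG (Ser) → UCA (Ser) — synonymous.
Codon 7: AUG (Met) → AUA (Ile) — missense.
Synonymous: 3 of 7.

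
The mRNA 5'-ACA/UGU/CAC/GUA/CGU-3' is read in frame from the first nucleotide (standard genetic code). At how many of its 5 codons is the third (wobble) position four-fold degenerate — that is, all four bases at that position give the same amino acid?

Codon 1 ACA (Thr): third position 4-fold.
Codon 2 UGU (Cys): third position 2-fold.
Codon 3 CAC (His): third position 2-fold.
Codon 4 GUA (Val): third position 4-fold.
Codon 5 CGU (Arg): third position 4-fold.
Four-fold degenerate third positions: 3.

3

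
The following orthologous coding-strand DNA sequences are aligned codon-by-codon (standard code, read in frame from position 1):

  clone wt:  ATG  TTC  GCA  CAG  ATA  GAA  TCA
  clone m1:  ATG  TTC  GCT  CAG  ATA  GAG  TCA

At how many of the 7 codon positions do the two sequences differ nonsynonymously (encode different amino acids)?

Codon 1: ATG Met / ATG Met — identical.
Codon 2: TTC Phe / TTC Phe — identical.
Codon 3: GCA Ala / GCT Ala — synonymous.
Codon 4: CAG Gln / CAG Gln — identical.
Codon 5: ATA Ile / ATA Ile — identical.
Codon 6: GAA Glu / GAG Glu — synonymous.
Codon 7: TCA Ser / TCA Ser — identical.
Nonsynonymous differences: 0.

0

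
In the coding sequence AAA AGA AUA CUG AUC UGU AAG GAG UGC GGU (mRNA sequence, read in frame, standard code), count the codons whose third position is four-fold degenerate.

Codon 1 AAA (Lys): third position 2-fold.
Codon 2 AGA (Arg): third position 2-fold.
Codon 3 AUA (Ile): third position 3-fold.
Codon 4 CUG (Leu): third position 4-fold.
Codon 5 AUC (Ile): third position 3-fold.
Codon 6 UGU (Cys): third position 2-fold.
Codon 7 AAG (Lys): third position 2-fold.
Codon 8 GAG (Glu): third position 2-fold.
Codon 9 UGC (Cys): third position 2-fold.
Codon 10 GGU (Gly): third position 4-fold.
Four-fold degenerate third positions: 2.

2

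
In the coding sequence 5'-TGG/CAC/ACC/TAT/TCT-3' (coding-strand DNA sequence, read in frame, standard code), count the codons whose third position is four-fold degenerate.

2

Codon 1 TGG (Trp): third position 1-fold.
Codon 2 CAC (His): third position 2-fold.
Codon 3 ACC (Thr): third position 4-fold.
Codon 4 TAT (Tyr): third position 2-fold.
Codon 5 TCT (Ser): third position 4-fold.
Four-fold degenerate third positions: 2.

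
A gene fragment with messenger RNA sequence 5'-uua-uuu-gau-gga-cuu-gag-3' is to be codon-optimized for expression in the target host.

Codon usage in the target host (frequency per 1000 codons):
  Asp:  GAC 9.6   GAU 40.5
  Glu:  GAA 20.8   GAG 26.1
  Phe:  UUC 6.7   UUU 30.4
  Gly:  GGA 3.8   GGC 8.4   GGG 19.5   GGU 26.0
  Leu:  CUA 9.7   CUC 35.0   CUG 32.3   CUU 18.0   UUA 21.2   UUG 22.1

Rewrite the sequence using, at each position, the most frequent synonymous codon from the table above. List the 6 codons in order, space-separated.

Codon 1 (Leu): best is CUC at 35.0.
Codon 2 (Phe): best is UUU at 30.4.
Codon 3 (Asp): best is GAU at 40.5.
Codon 4 (Gly): best is GGU at 26.0.
Codon 5 (Leu): best is CUC at 35.0.
Codon 6 (Glu): best is GAG at 26.1.

CUC UUU GAU GGU CUC GAG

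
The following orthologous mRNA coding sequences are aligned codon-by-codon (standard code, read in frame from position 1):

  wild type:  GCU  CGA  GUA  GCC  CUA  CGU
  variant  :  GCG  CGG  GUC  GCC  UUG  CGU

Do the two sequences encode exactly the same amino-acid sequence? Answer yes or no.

Codon 1: GCU Ala / GCG Ala — synonymous.
Codon 2: CGA Arg / CGG Arg — synonymous.
Codon 3: GUA Val / GUC Val — synonymous.
Codon 4: GCC Ala / GCC Ala — identical.
Codon 5: CUA Leu / UUG Leu — synonymous.
Codon 6: CGU Arg / CGU Arg — identical.
Nonsynonymous differences: 0 → same protein.

yes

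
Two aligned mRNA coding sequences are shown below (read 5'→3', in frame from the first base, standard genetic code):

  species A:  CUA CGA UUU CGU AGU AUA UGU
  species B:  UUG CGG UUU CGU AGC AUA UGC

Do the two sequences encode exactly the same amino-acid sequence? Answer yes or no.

yes

Codon 1: CUA Leu / UUG Leu — synonymous.
Codon 2: CGA Arg / CGG Arg — synonymous.
Codon 3: UUU Phe / UUU Phe — identical.
Codon 4: CGU Arg / CGU Arg — identical.
Codon 5: AGU Ser / AGC Ser — synonymous.
Codon 6: AUA Ile / AUA Ile — identical.
Codon 7: UGU Cys / UGC Cys — synonymous.
Nonsynonymous differences: 0 → same protein.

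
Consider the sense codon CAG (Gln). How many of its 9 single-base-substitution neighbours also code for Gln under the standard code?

1

Position 1: none → 0 synonymous.
Position 2: none → 0 synonymous.
Position 3: CAA → 1 synonymous.
Total: 0 + 0 + 1 = 1.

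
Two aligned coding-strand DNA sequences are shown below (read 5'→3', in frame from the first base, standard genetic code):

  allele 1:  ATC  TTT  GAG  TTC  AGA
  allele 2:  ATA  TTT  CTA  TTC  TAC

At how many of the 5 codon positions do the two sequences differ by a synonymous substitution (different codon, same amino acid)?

1

Codon 1: ATC Ile / ATA Ile — synonymous.
Codon 2: TTT Phe / TTT Phe — identical.
Codon 3: GAG Glu / CTA Leu — nonsynonymous.
Codon 4: TTC Phe / TTC Phe — identical.
Codon 5: AGA Arg / TAC Tyr — nonsynonymous.
Synonymous differences: 1.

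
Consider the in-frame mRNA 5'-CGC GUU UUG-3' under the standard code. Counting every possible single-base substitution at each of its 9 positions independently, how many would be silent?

Codon 1 (CGC, Arg): 3 synonymous substitutions.
Codon 2 (GUU, Val): 3 synonymous substitutions.
Codon 3 (UUG, Leu): 2 synonymous substitutions.
Total: 3 + 3 + 2 = 8.

8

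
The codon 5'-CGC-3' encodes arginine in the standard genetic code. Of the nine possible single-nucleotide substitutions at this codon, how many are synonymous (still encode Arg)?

Position 1: none → 0 synonymous.
Position 2: none → 0 synonymous.
Position 3: CGU, CGA, CGG → 3 synonymous.
Total: 0 + 0 + 3 = 3.

3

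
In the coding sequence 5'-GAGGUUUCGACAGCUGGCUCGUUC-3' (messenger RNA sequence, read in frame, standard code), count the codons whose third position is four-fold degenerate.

6

Codon 1 GAG (Glu): third position 2-fold.
Codon 2 GUU (Val): third position 4-fold.
Codon 3 UCG (Ser): third position 4-fold.
Codon 4 ACA (Thr): third position 4-fold.
Codon 5 GCU (Ala): third position 4-fold.
Codon 6 GGC (Gly): third position 4-fold.
Codon 7 UCG (Ser): third position 4-fold.
Codon 8 UUC (Phe): third position 2-fold.
Four-fold degenerate third positions: 6.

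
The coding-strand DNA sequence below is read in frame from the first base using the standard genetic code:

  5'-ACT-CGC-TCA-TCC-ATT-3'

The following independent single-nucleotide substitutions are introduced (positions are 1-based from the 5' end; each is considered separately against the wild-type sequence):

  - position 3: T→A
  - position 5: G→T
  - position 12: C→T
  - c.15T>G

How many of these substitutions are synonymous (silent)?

2

Codon 1: ACT (Thr) → ACA (Thr) — synonymous.
Codon 2: CGC (Arg) → CTC (Leu) — missense.
Codon 4: TCC (Ser) → TCT (Ser) — synonymous.
Codon 5: ATT (Ile) → ATG (Met) — missense.
Synonymous: 2 of 4.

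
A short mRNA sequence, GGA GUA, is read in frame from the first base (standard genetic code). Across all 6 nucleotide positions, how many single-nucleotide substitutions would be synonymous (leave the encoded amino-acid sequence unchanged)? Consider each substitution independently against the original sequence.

Codon 1 (GGA, Gly): 3 synonymous substitutions.
Codon 2 (GUA, Val): 3 synonymous substitutions.
Total: 3 + 3 = 6.

6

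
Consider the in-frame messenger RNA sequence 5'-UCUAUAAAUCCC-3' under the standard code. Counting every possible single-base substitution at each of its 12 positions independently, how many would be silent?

Codon 1 (UCU, Ser): 3 synonymous substitutions.
Codon 2 (AUA, Ile): 2 synonymous substitutions.
Codon 3 (AAU, Asn): 1 synonymous substitution.
Codon 4 (CCC, Pro): 3 synonymous substitutions.
Total: 3 + 2 + 1 + 3 = 9.

9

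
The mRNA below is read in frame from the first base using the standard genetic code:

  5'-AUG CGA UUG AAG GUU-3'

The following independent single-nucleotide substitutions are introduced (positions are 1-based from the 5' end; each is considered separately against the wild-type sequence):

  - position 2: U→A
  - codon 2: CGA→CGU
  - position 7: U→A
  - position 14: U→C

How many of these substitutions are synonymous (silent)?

1

Codon 1: AUG (Met) → AAG (Lys) — missense.
Codon 2: CGA (Arg) → CGU (Arg) — synonymous.
Codon 3: UUG (Leu) → AUG (Met) — missense.
Codon 5: GUU (Val) → GCU (Ala) — missense.
Synonymous: 1 of 4.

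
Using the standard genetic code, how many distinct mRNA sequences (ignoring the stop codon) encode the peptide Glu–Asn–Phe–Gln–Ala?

Glu: 2 codons.
Asn: 2 codons.
Phe: 2 codons.
Gln: 2 codons.
Ala: 4 codons.
2 × 2 × 2 × 2 × 4 = 64.

64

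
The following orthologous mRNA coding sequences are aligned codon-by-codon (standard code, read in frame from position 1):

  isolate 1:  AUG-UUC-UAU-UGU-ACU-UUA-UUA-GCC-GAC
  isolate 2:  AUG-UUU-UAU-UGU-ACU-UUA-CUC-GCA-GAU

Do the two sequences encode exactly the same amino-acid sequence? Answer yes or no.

Codon 1: AUG Met / AUG Met — identical.
Codon 2: UUC Phe / UUU Phe — synonymous.
Codon 3: UAU Tyr / UAU Tyr — identical.
Codon 4: UGU Cys / UGU Cys — identical.
Codon 5: ACU Thr / ACU Thr — identical.
Codon 6: UUA Leu / UUA Leu — identical.
Codon 7: UUA Leu / CUC Leu — synonymous.
Codon 8: GCC Ala / GCA Ala — synonymous.
Codon 9: GAC Asp / GAU Asp — synonymous.
Nonsynonymous differences: 0 → same protein.

yes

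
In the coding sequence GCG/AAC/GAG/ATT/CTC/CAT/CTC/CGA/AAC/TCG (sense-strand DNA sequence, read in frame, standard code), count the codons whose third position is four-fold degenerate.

Codon 1 GCG (Ala): third position 4-fold.
Codon 2 AAC (Asn): third position 2-fold.
Codon 3 GAG (Glu): third position 2-fold.
Codon 4 ATT (Ile): third position 3-fold.
Codon 5 CTC (Leu): third position 4-fold.
Codon 6 CAT (His): third position 2-fold.
Codon 7 CTC (Leu): third position 4-fold.
Codon 8 CGA (Arg): third position 4-fold.
Codon 9 AAC (Asn): third position 2-fold.
Codon 10 TCG (Ser): third position 4-fold.
Four-fold degenerate third positions: 5.

5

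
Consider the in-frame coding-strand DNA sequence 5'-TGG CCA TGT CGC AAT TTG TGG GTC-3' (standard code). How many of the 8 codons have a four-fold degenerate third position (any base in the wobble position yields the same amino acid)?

Codon 1 TGG (Trp): third position 1-fold.
Codon 2 CCA (Pro): third position 4-fold.
Codon 3 TGT (Cys): third position 2-fold.
Codon 4 CGC (Arg): third position 4-fold.
Codon 5 AAT (Asn): third position 2-fold.
Codon 6 TTG (Leu): third position 2-fold.
Codon 7 TGG (Trp): third position 1-fold.
Codon 8 GTC (Val): third position 4-fold.
Four-fold degenerate third positions: 3.

3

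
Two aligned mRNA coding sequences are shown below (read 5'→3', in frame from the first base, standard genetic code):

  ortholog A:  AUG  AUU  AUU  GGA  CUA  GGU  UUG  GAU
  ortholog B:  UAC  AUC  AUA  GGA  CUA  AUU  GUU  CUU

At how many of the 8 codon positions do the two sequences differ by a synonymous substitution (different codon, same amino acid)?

Codon 1: AUG Met / UAC Tyr — nonsynonymous.
Codon 2: AUU Ile / AUC Ile — synonymous.
Codon 3: AUU Ile / AUA Ile — synonymous.
Codon 4: GGA Gly / GGA Gly — identical.
Codon 5: CUA Leu / CUA Leu — identical.
Codon 6: GGU Gly / AUU Ile — nonsynonymous.
Codon 7: UUG Leu / GUU Val — nonsynonymous.
Codon 8: GAU Asp / CUU Leu — nonsynonymous.
Synonymous differences: 2.

2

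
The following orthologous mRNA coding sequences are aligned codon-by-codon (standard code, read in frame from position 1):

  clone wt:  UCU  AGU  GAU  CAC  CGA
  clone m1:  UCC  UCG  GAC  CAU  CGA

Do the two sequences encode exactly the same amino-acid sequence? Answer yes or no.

yes

Codon 1: UCU Ser / UCC Ser — synonymous.
Codon 2: AGU Ser / UCG Ser — synonymous.
Codon 3: GAU Asp / GAC Asp — synonymous.
Codon 4: CAC His / CAU His — synonymous.
Codon 5: CGA Arg / CGA Arg — identical.
Nonsynonymous differences: 0 → same protein.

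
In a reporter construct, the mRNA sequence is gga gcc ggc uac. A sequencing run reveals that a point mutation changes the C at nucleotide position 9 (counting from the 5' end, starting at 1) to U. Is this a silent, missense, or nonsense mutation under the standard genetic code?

silent

Position 9 falls in codon 3: GGC → Gly.
After the substitution the codon is GGU → Gly.
Both encode Gly, so the change is synonymous.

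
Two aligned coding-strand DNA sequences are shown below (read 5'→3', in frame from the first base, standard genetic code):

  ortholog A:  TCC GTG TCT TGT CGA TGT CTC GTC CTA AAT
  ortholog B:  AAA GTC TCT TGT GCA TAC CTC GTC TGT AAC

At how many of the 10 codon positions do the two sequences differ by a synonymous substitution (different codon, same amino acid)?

Codon 1: TCC Ser / AAA Lys — nonsynonymous.
Codon 2: GTG Val / GTC Val — synonymous.
Codon 3: TCT Ser / TCT Ser — identical.
Codon 4: TGT Cys / TGT Cys — identical.
Codon 5: CGA Arg / GCA Ala — nonsynonymous.
Codon 6: TGT Cys / TAC Tyr — nonsynonymous.
Codon 7: CTC Leu / CTC Leu — identical.
Codon 8: GTC Val / GTC Val — identical.
Codon 9: CTA Leu / TGT Cys — nonsynonymous.
Codon 10: AAT Asn / AAC Asn — synonymous.
Synonymous differences: 2.

2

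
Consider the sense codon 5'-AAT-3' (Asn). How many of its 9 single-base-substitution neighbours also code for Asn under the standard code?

1

Position 1: none → 0 synonymous.
Position 2: none → 0 synonymous.
Position 3: AAC → 1 synonymous.
Total: 0 + 0 + 1 = 1.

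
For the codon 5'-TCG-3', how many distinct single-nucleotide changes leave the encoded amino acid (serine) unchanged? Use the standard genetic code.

Position 1: none → 0 synonymous.
Position 2: none → 0 synonymous.
Position 3: TCT, TCC, TCA → 3 synonymous.
Total: 0 + 0 + 3 = 3.

3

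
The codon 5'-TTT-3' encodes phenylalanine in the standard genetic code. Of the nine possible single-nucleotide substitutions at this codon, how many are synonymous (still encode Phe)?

Position 1: none → 0 synonymous.
Position 2: none → 0 synonymous.
Position 3: TTC → 1 synonymous.
Total: 0 + 0 + 1 = 1.

1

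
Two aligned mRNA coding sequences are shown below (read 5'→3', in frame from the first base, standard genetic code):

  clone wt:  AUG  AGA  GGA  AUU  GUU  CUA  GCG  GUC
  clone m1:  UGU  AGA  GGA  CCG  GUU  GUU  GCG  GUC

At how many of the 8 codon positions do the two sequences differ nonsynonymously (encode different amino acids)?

Codon 1: AUG Met / UGU Cys — nonsynonymous.
Codon 2: AGA Arg / AGA Arg — identical.
Codon 3: GGA Gly / GGA Gly — identical.
Codon 4: AUU Ile / CCG Pro — nonsynonymous.
Codon 5: GUU Val / GUU Val — identical.
Codon 6: CUA Leu / GUU Val — nonsynonymous.
Codon 7: GCG Ala / GCG Ala — identical.
Codon 8: GUC Val / GUC Val — identical.
Nonsynonymous differences: 3.

3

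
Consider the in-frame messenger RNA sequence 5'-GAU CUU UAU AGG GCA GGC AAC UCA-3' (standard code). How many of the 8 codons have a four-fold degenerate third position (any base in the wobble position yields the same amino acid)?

4

Codon 1 GAU (Asp): third position 2-fold.
Codon 2 CUU (Leu): third position 4-fold.
Codon 3 UAU (Tyr): third position 2-fold.
Codon 4 AGG (Arg): third position 2-fold.
Codon 5 GCA (Ala): third position 4-fold.
Codon 6 GGC (Gly): third position 4-fold.
Codon 7 AAC (Asn): third position 2-fold.
Codon 8 UCA (Ser): third position 4-fold.
Four-fold degenerate third positions: 4.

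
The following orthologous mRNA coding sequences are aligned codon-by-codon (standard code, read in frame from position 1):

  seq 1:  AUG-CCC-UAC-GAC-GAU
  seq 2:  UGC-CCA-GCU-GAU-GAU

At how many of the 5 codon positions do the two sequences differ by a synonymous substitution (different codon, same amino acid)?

2

Codon 1: AUG Met / UGC Cys — nonsynonymous.
Codon 2: CCC Pro / CCA Pro — synonymous.
Codon 3: UAC Tyr / GCU Ala — nonsynonymous.
Codon 4: GAC Asp / GAU Asp — synonymous.
Codon 5: GAU Asp / GAU Asp — identical.
Synonymous differences: 2.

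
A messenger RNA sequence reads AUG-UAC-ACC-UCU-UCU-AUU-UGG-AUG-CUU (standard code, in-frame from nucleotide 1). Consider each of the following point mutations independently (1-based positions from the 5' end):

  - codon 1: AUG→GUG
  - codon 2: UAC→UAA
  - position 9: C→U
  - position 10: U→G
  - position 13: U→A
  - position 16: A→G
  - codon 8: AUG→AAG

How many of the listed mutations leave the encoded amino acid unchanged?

Codon 1: AUG (Met) → GUG (Val) — missense.
Codon 2: UAC (Tyr) → UAA (Stop) — nonsense.
Codon 3: ACC (Thr) → ACU (Thr) — synonymous.
Codon 4: UCU (Ser) → GCU (Ala) — missense.
Codon 5: UCU (Ser) → ACU (Thr) — missense.
Codon 6: AUU (Ile) → GUU (Val) — missense.
Codon 8: AUG (Met) → AAG (Lys) — missense.
Synonymous: 1 of 7.

1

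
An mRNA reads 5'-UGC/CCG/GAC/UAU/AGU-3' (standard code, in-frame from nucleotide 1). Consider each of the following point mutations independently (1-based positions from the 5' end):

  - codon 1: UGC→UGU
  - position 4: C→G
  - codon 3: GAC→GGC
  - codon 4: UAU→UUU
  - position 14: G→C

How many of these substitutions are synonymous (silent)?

Codon 1: UGC (Cys) → UGU (Cys) — synonymous.
Codon 2: CCG (Pro) → GCG (Ala) — missense.
Codon 3: GAC (Asp) → GGC (Gly) — missense.
Codon 4: UAU (Tyr) → UUU (Phe) — missense.
Codon 5: AGU (Ser) → ACU (Thr) — missense.
Synonymous: 1 of 5.

1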